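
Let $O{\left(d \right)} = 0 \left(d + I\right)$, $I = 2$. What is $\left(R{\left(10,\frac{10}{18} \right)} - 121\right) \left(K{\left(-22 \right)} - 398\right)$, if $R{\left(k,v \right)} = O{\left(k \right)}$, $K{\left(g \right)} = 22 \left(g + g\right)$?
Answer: $165286$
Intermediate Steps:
$K{\left(g \right)} = 44 g$ ($K{\left(g \right)} = 22 \cdot 2 g = 44 g$)
$O{\left(d \right)} = 0$ ($O{\left(d \right)} = 0 \left(d + 2\right) = 0 \left(2 + d\right) = 0$)
$R{\left(k,v \right)} = 0$
$\left(R{\left(10,\frac{10}{18} \right)} - 121\right) \left(K{\left(-22 \right)} - 398\right) = \left(0 - 121\right) \left(44 \left(-22\right) - 398\right) = - 121 \left(-968 - 398\right) = \left(-121\right) \left(-1366\right) = 165286$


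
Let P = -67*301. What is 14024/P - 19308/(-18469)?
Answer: 130375180/372464323 ≈ 0.35003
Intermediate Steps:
P = -20167
14024/P - 19308/(-18469) = 14024/(-20167) - 19308/(-18469) = 14024*(-1/20167) - 19308*(-1/18469) = -14024/20167 + 19308/18469 = 130375180/372464323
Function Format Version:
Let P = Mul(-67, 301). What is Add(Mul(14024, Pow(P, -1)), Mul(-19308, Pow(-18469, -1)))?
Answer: Rational(130375180, 372464323) ≈ 0.35003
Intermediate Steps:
P = -20167
Add(Mul(14024, Pow(P, -1)), Mul(-19308, Pow(-18469, -1))) = Add(Mul(14024, Pow(-20167, -1)), Mul(-19308, Pow(-18469, -1))) = Add(Mul(14024, Rational(-1, 20167)), Mul(-19308, Rational(-1, 18469))) = Add(Rational(-14024, 20167), Rational(19308, 18469)) = Rational(130375180, 372464323)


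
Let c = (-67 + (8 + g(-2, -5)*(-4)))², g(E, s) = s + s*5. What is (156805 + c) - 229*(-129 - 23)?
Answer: 195334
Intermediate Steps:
g(E, s) = 6*s (g(E, s) = s + 5*s = 6*s)
c = 3721 (c = (-67 + (8 + (6*(-5))*(-4)))² = (-67 + (8 - 30*(-4)))² = (-67 + (8 + 120))² = (-67 + 128)² = 61² = 3721)
(156805 + c) - 229*(-129 - 23) = (156805 + 3721) - 229*(-129 - 23) = 160526 - 229*(-152) = 160526 + 34808 = 195334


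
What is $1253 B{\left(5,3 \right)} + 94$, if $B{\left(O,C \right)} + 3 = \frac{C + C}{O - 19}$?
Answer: $-4202$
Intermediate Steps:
$B{\left(O,C \right)} = -3 + \frac{2 C}{-19 + O}$ ($B{\left(O,C \right)} = -3 + \frac{C + C}{O - 19} = -3 + \frac{2 C}{-19 + O}$)
$1253 B{\left(5,3 \right)} + 94 = 1253 \frac{57 - 15 + 2 \cdot 3}{-19 + 5} + 94 = 1253 \frac{57 - 15 + 6}{-14} + 94 = 1253 \left(\left(- \frac{1}{14}\right) 48\right) + 94 = 1253 \left(- \frac{24}{7}\right) + 94 = -4296 + 94 = -4202$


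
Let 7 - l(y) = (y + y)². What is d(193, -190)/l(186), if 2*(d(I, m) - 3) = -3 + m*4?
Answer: 757/276754 ≈ 0.0027353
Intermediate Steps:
l(y) = 7 - 4*y² (l(y) = 7 - (y + y)² = 7 - (2*y)² = 7 - 4*y²)
d(I, m) = 3/2 + 2*m (d(I, m) = 3 + (-3 + m*4)/2 = 3 + (-3 + 4*m)/2 = 3 + (-3/2 + 2*m) = 3/2 + 2*m)
d(193, -190)/l(186) = (3/2 + 2*(-190))/(7 - 4*186²) = (3/2 - 380)/(7 - 4*34596) = -757/(2*(7 - 138384)) = -757/2/(-138377) = -757/2*(-1/138377) = 757/276754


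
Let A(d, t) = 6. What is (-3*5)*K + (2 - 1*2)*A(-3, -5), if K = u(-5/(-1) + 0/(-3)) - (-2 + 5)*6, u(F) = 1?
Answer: 255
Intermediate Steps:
K = -17 (K = 1 - (-2 + 5)*6 = 1 - 3*6 = 1 - 1*18 = 1 - 18 = -17)
(-3*5)*K + (2 - 1*2)*A(-3, -5) = -3*5*(-17) + (2 - 1*2)*6 = -15*(-17) + (2 - 2)*6 = 255 + 0*6 = 255 + 0 = 255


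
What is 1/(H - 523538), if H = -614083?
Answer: -1/1137621 ≈ -8.7903e-7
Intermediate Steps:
1/(H - 523538) = 1/(-614083 - 523538) = 1/(-1137621) = -1/1137621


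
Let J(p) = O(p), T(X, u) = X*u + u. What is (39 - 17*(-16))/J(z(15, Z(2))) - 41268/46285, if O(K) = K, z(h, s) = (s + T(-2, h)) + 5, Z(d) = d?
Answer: -14724779/370280 ≈ -39.767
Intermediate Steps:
T(X, u) = u + X*u
z(h, s) = 5 + s - h (z(h, s) = (s + h*(1 - 2)) + 5 = (s + h*(-1)) + 5 = (s - h) + 5 = 5 + s - h)
J(p) = p
(39 - 17*(-16))/J(z(15, Z(2))) - 41268/46285 = (39 - 17*(-16))/(5 + 2 - 1*15) - 41268/46285 = (39 + 272)/(5 + 2 - 15) - 41268*1/46285 = 311/(-8) - 41268/46285 = 311*(-⅛) - 41268/46285 = -311/8 - 41268/46285 = -14724779/370280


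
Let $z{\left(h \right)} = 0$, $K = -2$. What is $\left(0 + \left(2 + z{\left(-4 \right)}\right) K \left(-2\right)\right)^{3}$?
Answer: $512$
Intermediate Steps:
$\left(0 + \left(2 + z{\left(-4 \right)}\right) K \left(-2\right)\right)^{3} = \left(0 + \left(2 + 0\right) \left(-2\right) \left(-2\right)\right)^{3} = \left(0 + 2 \left(-2\right) \left(-2\right)\right)^{3} = \left(0 - -8\right)^{3} = \left(0 + 8\right)^{3} = 8^{3} = 512$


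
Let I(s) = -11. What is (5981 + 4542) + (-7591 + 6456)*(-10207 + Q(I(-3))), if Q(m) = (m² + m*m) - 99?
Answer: 11433163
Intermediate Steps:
Q(m) = -99 + 2*m² (Q(m) = (m² + m²) - 99 = 2*m² - 99 = -99 + 2*m²)
(5981 + 4542) + (-7591 + 6456)*(-10207 + Q(I(-3))) = (5981 + 4542) + (-7591 + 6456)*(-10207 + (-99 + 2*(-11)²)) = 10523 - 1135*(-10207 + (-99 + 2*121)) = 10523 - 1135*(-10207 + (-99 + 242)) = 10523 - 1135*(-10207 + 143) = 10523 - 1135*(-10064) = 10523 + 11422640 = 11433163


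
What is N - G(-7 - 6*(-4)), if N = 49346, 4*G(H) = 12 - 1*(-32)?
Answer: 49335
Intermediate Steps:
G(H) = 11 (G(H) = (12 - 1*(-32))/4 = (12 + 32)/4 = (¼)*44 = 11)
N - G(-7 - 6*(-4)) = 49346 - 1*11 = 49346 - 11 = 49335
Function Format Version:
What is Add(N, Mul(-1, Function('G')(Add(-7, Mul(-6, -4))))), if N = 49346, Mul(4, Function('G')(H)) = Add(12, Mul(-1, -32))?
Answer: 49335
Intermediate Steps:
Function('G')(H) = 11 (Function('G')(H) = Mul(Rational(1, 4), Add(12, Mul(-1, -32))) = Mul(Rational(1, 4), Add(12, 32)) = Mul(Rational(1, 4), 44) = 11)
Add(N, Mul(-1, Function('G')(Add(-7, Mul(-6, -4))))) = Add(49346, Mul(-1, 11)) = Add(49346, -11) = 49335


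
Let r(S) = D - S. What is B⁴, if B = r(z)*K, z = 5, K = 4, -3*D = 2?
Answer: 21381376/81 ≈ 2.6397e+5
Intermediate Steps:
D = -⅔ (D = -⅓*2 = -⅔ ≈ -0.66667)
r(S) = -⅔ - S
B = -68/3 (B = (-⅔ - 1*5)*4 = (-⅔ - 5)*4 = -17/3*4 = -68/3 ≈ -22.667)
B⁴ = (-68/3)⁴ = 21381376/81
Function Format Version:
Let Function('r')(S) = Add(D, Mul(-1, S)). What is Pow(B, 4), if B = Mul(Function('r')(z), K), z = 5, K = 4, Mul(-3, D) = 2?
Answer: Rational(21381376, 81) ≈ 2.6397e+5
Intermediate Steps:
D = Rational(-2, 3) (D = Mul(Rational(-1, 3), 2) = Rational(-2, 3) ≈ -0.66667)
Function('r')(S) = Add(Rational(-2, 3), Mul(-1, S))
B = Rational(-68, 3) (B = Mul(Add(Rational(-2, 3), Mul(-1, 5)), 4) = Mul(Add(Rational(-2, 3), -5), 4) = Mul(Rational(-17, 3), 4) = Rational(-68, 3) ≈ -22.667)
Pow(B, 4) = Pow(Rational(-68, 3), 4) = Rational(21381376, 81)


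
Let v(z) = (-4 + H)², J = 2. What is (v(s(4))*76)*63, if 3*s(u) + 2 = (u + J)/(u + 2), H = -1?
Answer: 119700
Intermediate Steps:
s(u) = -⅓ (s(u) = -⅔ + ((u + 2)/(u + 2))/3 = -⅔ + ((2 + u)/(2 + u))/3 = -⅔ + (⅓)*1 = -⅔ + ⅓ = -⅓)
v(z) = 25 (v(z) = (-4 - 1)² = (-5)² = 25)
(v(s(4))*76)*63 = (25*76)*63 = 1900*63 = 119700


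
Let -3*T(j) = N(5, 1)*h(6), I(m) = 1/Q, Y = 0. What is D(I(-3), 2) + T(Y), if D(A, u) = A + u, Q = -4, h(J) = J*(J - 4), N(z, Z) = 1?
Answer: -9/4 ≈ -2.2500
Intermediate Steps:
h(J) = J*(-4 + J)
I(m) = -1/4 (I(m) = 1/(-4) = -1/4)
T(j) = -4 (T(j) = -6*(-4 + 6)/3 = -6*2/3 = -12/3 = -1/3*12 = -4)
D(I(-3), 2) + T(Y) = (-1/4 + 2) - 4 = 7/4 - 4 = -9/4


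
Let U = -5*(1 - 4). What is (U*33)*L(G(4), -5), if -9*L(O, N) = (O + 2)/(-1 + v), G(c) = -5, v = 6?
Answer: 33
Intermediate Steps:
L(O, N) = -2/45 - O/45 (L(O, N) = -(O + 2)/(9*(-1 + 6)) = -(2 + O)/(9*5) = -(2/5 + O/5)/9 = -2/45 - O/45)
U = 15 (U = -5*(-3) = 15)
(U*33)*L(G(4), -5) = (15*33)*(-2/45 - 1/45*(-5)) = 495*(-2/45 + 1/9) = 495*(1/15) = 33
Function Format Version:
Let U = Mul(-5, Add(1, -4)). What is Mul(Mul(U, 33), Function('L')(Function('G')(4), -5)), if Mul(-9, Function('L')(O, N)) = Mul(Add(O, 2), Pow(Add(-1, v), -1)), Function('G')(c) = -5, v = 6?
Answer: 33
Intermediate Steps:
Function('L')(O, N) = Add(Rational(-2, 45), Mul(Rational(-1, 45), O)) (Function('L')(O, N) = Mul(Rational(-1, 9), Mul(Add(O, 2), Pow(Add(-1, 6), -1))) = Mul(Rational(-1, 9), Mul(Add(2, O), Pow(5, -1))) = Mul(Rational(-1, 9), Mul(Add(2, O), Rational(1, 5))) = Mul(Rational(-1, 9), Add(Rational(2, 5), Mul(Rational(1, 5), O))) = Add(Rational(-2, 45), Mul(Rational(-1, 45), O)))
U = 15 (U = Mul(-5, -3) = 15)
Mul(Mul(U, 33), Function('L')(Function('G')(4), -5)) = Mul(Mul(15, 33), Add(Rational(-2, 45), Mul(Rational(-1, 45), -5))) = Mul(495, Add(Rational(-2, 45), Rational(1, 9))) = Mul(495, Rational(1, 15)) = 33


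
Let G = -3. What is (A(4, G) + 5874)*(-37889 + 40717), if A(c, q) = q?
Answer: 16603188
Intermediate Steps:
(A(4, G) + 5874)*(-37889 + 40717) = (-3 + 5874)*(-37889 + 40717) = 5871*2828 = 16603188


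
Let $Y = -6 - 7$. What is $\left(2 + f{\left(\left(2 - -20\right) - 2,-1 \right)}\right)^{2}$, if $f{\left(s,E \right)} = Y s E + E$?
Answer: $68121$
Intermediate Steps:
$Y = -13$ ($Y = -6 - 7 = -13$)
$f{\left(s,E \right)} = E - 13 E s$ ($f{\left(s,E \right)} = - 13 s E + E = - 13 E s + E = E - 13 E s$)
$\left(2 + f{\left(\left(2 - -20\right) - 2,-1 \right)}\right)^{2} = \left(2 - \left(1 - 13 \left(\left(2 - -20\right) - 2\right)\right)\right)^{2} = \left(2 - \left(1 - 13 \left(\left(2 + 20\right) - 2\right)\right)\right)^{2} = \left(2 - \left(1 - 13 \left(22 - 2\right)\right)\right)^{2} = \left(2 - \left(1 - 260\right)\right)^{2} = \left(2 - -259\right)^{2} = \left(2 + 259\right)^{2} = 261^{2} = 68121$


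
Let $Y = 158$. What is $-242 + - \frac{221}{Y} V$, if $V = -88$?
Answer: $- \frac{9394}{79} \approx -118.91$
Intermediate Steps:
$-242 + - \frac{221}{Y} V = -242 + - \frac{221}{158} \left(-88\right) = -242 + \left(-221\right) \frac{1}{158} \left(-88\right) = -242 - - \frac{9724}{79} = -242 + \frac{9724}{79} = - \frac{9394}{79}$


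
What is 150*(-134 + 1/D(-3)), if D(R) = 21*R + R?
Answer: -221125/11 ≈ -20102.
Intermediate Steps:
D(R) = 22*R
150*(-134 + 1/D(-3)) = 150*(-134 + 1/(22*(-3))) = 150*(-134 + 1/(-66)) = 150*(-134 - 1/66) = 150*(-8845/66) = -221125/11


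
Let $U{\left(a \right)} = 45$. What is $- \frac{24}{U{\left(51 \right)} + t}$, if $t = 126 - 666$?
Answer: $\frac{8}{165} \approx 0.048485$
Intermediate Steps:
$t = -540$
$- \frac{24}{U{\left(51 \right)} + t} = - \frac{24}{45 - 540} = - \frac{24}{-495} = \left(-24\right) \left(- \frac{1}{495}\right) = \frac{8}{165}$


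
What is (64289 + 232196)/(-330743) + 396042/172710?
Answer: 1899576068/1360062465 ≈ 1.3967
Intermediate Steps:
(64289 + 232196)/(-330743) + 396042/172710 = 296485*(-1/330743) + 396042*(1/172710) = -42355/47249 + 66007/28785 = 1899576068/1360062465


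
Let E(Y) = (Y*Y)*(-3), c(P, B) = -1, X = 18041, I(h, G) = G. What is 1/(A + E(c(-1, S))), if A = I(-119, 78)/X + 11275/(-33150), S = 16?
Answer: -23922366/79800161 ≈ -0.29978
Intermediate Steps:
A = -8033063/23922366 (A = 78/18041 + 11275/(-33150) = 78*(1/18041) + 11275*(-1/33150) = 78/18041 - 451/1326 = -8033063/23922366 ≈ -0.33580)
E(Y) = -3*Y**2 (E(Y) = Y**2*(-3) = -3*Y**2)
1/(A + E(c(-1, S))) = 1/(-8033063/23922366 - 3*(-1)**2) = 1/(-8033063/23922366 - 3*1) = 1/(-8033063/23922366 - 3) = 1/(-79800161/23922366) = -23922366/79800161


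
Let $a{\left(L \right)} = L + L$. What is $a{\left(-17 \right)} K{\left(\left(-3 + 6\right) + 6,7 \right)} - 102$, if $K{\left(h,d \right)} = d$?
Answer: $-340$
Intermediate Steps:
$a{\left(L \right)} = 2 L$
$a{\left(-17 \right)} K{\left(\left(-3 + 6\right) + 6,7 \right)} - 102 = 2 \left(-17\right) 7 - 102 = \left(-34\right) 7 - 102 = -238 - 102 = -340$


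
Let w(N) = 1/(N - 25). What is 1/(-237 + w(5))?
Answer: -20/4741 ≈ -0.0042185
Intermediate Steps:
w(N) = 1/(-25 + N)
1/(-237 + w(5)) = 1/(-237 + 1/(-25 + 5)) = 1/(-237 + 1/(-20)) = 1/(-237 - 1/20) = 1/(-4741/20) = -20/4741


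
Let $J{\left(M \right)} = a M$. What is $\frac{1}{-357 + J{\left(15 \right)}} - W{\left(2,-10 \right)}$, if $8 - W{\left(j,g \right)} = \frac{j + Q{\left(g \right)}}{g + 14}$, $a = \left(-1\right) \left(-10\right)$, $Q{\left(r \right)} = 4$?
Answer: $- \frac{2693}{414} \approx -6.5048$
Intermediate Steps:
$a = 10$
$W{\left(j,g \right)} = 8 - \frac{4 + j}{14 + g}$ ($W{\left(j,g \right)} = 8 - \frac{j + 4}{g + 14} = 8 - \frac{4 + j}{14 + g}$)
$J{\left(M \right)} = 10 M$
$\frac{1}{-357 + J{\left(15 \right)}} - W{\left(2,-10 \right)} = \frac{1}{-357 + 10 \cdot 15} - \frac{108 - 2 + 8 \left(-10\right)}{14 - 10} = \frac{1}{-357 + 150} - \frac{108 - 2 - 80}{4} = \frac{1}{-207} - \frac{1}{4} \cdot 26 = - \frac{1}{207} - \frac{13}{2} = - \frac{2693}{414}$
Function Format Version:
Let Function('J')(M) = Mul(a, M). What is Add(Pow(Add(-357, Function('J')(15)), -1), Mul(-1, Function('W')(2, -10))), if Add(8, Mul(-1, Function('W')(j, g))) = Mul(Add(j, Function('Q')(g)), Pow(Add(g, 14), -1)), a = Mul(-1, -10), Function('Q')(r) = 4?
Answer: Rational(-2693, 414) ≈ -6.5048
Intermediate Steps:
a = 10
Function('W')(j, g) = Add(8, Mul(-1, Pow(Add(14, g), -1), Add(4, j))) (Function('W')(j, g) = Add(8, Mul(-1, Mul(Add(j, 4), Pow(Add(g, 14), -1)))) = Add(8, Mul(-1, Mul(Add(4, j), Pow(Add(14, g), -1)))) = Add(8, Mul(-1, Mul(Pow(Add(14, g), -1), Add(4, j)))) = Add(8, Mul(-1, Pow(Add(14, g), -1), Add(4, j))))
Function('J')(M) = Mul(10, M)
Add(Pow(Add(-357, Function('J')(15)), -1), Mul(-1, Function('W')(2, -10))) = Add(Pow(Add(-357, Mul(10, 15)), -1), Mul(-1, Mul(Pow(Add(14, -10), -1), Add(108, Mul(-1, 2), Mul(8, -10))))) = Add(Pow(Add(-357, 150), -1), Mul(-1, Mul(Pow(4, -1), Add(108, -2, -80)))) = Add(Pow(-207, -1), Mul(-1, Mul(Rational(1, 4), 26))) = Add(Rational(-1, 207), Mul(-1, Rational(13, 2))) = Add(Rational(-1, 207), Rational(-13, 2)) = Rational(-2693, 414)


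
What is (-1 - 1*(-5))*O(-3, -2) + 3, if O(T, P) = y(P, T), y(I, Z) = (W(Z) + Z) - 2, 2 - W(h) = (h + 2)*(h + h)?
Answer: -33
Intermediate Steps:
W(h) = 2 - 2*h*(2 + h) (W(h) = 2 - (h + 2)*(h + h) = 2 - (2 + h)*2*h = 2 - 2*h*(2 + h))
y(I, Z) = -3*Z - 2*Z**2 (y(I, Z) = ((2 - 4*Z - 2*Z**2) + Z) - 2 = (2 - 3*Z - 2*Z**2) - 2 = -3*Z - 2*Z**2)
O(T, P) = T*(-3 - 2*T)
(-1 - 1*(-5))*O(-3, -2) + 3 = (-1 - 1*(-5))*(-3*(-3 - 2*(-3))) + 3 = (-1 + 5)*(-3*(-3 + 6)) + 3 = 4*(-3*3) + 3 = 4*(-9) + 3 = -36 + 3 = -33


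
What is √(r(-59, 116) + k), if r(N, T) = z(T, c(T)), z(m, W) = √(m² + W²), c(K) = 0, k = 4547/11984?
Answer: √1044623559/2996 ≈ 10.788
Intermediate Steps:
k = 4547/11984 (k = 4547*(1/11984) = 4547/11984 ≈ 0.37942)
z(m, W) = √(W² + m²)
r(N, T) = √(T²) (r(N, T) = √(0² + T²) = √(0 + T²) = √(T²))
√(r(-59, 116) + k) = √(√(116²) + 4547/11984) = √(√13456 + 4547/11984) = √(116 + 4547/11984) = √(1394691/11984) = √1044623559/2996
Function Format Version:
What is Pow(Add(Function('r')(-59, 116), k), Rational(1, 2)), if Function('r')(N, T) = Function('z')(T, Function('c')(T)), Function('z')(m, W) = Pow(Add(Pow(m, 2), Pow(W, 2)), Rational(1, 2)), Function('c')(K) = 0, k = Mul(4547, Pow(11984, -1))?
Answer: Mul(Rational(1, 2996), Pow(1044623559, Rational(1, 2))) ≈ 10.788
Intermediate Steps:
k = Rational(4547, 11984) (k = Mul(4547, Rational(1, 11984)) = Rational(4547, 11984) ≈ 0.37942)
Function('z')(m, W) = Pow(Add(Pow(W, 2), Pow(m, 2)), Rational(1, 2))
Function('r')(N, T) = Pow(Pow(T, 2), Rational(1, 2)) (Function('r')(N, T) = Pow(Add(Pow(0, 2), Pow(T, 2)), Rational(1, 2)) = Pow(Add(0, Pow(T, 2)), Rational(1, 2)) = Pow(Pow(T, 2), Rational(1, 2)))
Pow(Add(Function('r')(-59, 116), k), Rational(1, 2)) = Pow(Add(Pow(Pow(116, 2), Rational(1, 2)), Rational(4547, 11984)), Rational(1, 2)) = Pow(Add(Pow(13456, Rational(1, 2)), Rational(4547, 11984)), Rational(1, 2)) = Pow(Add(116, Rational(4547, 11984)), Rational(1, 2)) = Pow(Rational(1394691, 11984), Rational(1, 2)) = Mul(Rational(1, 2996), Pow(1044623559, Rational(1, 2)))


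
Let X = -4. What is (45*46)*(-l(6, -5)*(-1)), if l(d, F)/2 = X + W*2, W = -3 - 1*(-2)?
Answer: -24840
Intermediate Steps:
W = -1 (W = -3 + 2 = -1)
l(d, F) = -12 (l(d, F) = 2*(-4 - 1*2) = 2*(-4 - 2) = 2*(-6) = -12)
(45*46)*(-l(6, -5)*(-1)) = (45*46)*(-1*(-12)*(-1)) = 2070*(12*(-1)) = 2070*(-12) = -24840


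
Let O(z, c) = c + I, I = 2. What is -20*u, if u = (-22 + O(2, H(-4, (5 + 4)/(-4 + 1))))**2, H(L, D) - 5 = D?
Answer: -6480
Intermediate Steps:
H(L, D) = 5 + D
O(z, c) = 2 + c (O(z, c) = c + 2 = 2 + c)
u = 324 (u = (-22 + (2 + (5 + (5 + 4)/(-4 + 1))))**2 = (-22 + (2 + (5 + 9/(-3))))**2 = (-22 + (2 + (5 + 9*(-1/3))))**2 = (-22 + (2 + (5 - 3)))**2 = (-22 + (2 + 2))**2 = (-22 + 4)**2 = (-18)**2 = 324)
-20*u = -20*324 = -6480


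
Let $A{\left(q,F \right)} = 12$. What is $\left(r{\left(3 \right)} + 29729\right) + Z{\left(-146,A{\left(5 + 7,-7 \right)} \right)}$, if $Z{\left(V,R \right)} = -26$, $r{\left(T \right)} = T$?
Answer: $29706$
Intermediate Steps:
$\left(r{\left(3 \right)} + 29729\right) + Z{\left(-146,A{\left(5 + 7,-7 \right)} \right)} = \left(3 + 29729\right) - 26 = 29732 - 26 = 29706$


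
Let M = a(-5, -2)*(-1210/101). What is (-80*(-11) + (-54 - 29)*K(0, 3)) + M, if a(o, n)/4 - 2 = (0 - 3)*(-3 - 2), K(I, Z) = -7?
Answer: 65281/101 ≈ 646.35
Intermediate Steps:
a(o, n) = 68 (a(o, n) = 8 + 4*((0 - 3)*(-3 - 2)) = 8 + 4*(-3*(-5)) = 8 + 4*15 = 8 + 60 = 68)
M = -82280/101 (M = 68*(-1210/101) = -82280/101 ≈ -814.65)
(-80*(-11) + (-54 - 29)*K(0, 3)) + M = (-80*(-11) + (-54 - 29)*(-7)) - 82280/101 = (880 - 83*(-7)) - 82280/101 = (880 + 581) - 82280/101 = 1461 - 82280/101 = 65281/101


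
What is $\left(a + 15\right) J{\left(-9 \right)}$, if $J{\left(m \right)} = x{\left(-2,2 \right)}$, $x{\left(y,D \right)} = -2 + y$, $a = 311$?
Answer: $-1304$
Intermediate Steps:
$J{\left(m \right)} = -4$ ($J{\left(m \right)} = -2 - 2 = -4$)
$\left(a + 15\right) J{\left(-9 \right)} = \left(311 + 15\right) \left(-4\right) = 326 \left(-4\right) = -1304$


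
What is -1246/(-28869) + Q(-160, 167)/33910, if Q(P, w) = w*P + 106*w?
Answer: -109044391/489473895 ≈ -0.22278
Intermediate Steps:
Q(P, w) = 106*w + P*w (Q(P, w) = P*w + 106*w = 106*w + P*w)
-1246/(-28869) + Q(-160, 167)/33910 = -1246/(-28869) + (167*(106 - 160))/33910 = -1246*(-1/28869) + (167*(-54))*(1/33910) = 1246/28869 - 9018*1/33910 = 1246/28869 - 4509/16955 = -109044391/489473895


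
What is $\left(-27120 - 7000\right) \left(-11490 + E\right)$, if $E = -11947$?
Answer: $799670440$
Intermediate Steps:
$\left(-27120 - 7000\right) \left(-11490 + E\right) = \left(-27120 - 7000\right) \left(-11490 - 11947\right) = \left(-34120\right) \left(-23437\right) = 799670440$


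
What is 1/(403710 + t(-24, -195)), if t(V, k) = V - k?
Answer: 1/403881 ≈ 2.4760e-6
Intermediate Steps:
1/(403710 + t(-24, -195)) = 1/(403710 + (-24 - 1*(-195))) = 1/(403710 + (-24 + 195)) = 1/(403710 + 171) = 1/403881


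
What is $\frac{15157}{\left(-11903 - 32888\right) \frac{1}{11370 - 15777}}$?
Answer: $\frac{66796899}{44791} \approx 1491.3$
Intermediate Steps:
$\frac{15157}{\left(-11903 - 32888\right) \frac{1}{11370 - 15777}} = \frac{15157}{\left(-44791\right) \frac{1}{-4407}} = \frac{15157}{\left(-44791\right) \left(- \frac{1}{4407}\right)} = \frac{15157}{\frac{44791}{4407}} = 15157 \cdot \frac{4407}{44791} = \frac{66796899}{44791}$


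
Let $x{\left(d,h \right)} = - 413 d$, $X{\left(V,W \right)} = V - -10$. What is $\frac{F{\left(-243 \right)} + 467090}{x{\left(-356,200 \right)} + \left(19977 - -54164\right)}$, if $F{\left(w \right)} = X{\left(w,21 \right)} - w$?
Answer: $\frac{155700}{73723} \approx 2.112$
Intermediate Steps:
$X{\left(V,W \right)} = 10 + V$ ($X{\left(V,W \right)} = V + 10 = 10 + V$)
$F{\left(w \right)} = 10$ ($F{\left(w \right)} = \left(10 + w\right) - w = 10$)
$\frac{F{\left(-243 \right)} + 467090}{x{\left(-356,200 \right)} + \left(19977 - -54164\right)} = \frac{10 + 467090}{\left(-413\right) \left(-356\right) + \left(19977 - -54164\right)} = \frac{467100}{147028 + \left(19977 + 54164\right)} = \frac{467100}{147028 + 74141} = \frac{467100}{221169} = 467100 \cdot \frac{1}{221169} = \frac{155700}{73723}$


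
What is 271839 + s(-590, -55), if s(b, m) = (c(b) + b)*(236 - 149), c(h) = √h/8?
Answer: 220509 + 87*I*√590/8 ≈ 2.2051e+5 + 264.15*I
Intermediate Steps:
c(h) = √h/8
s(b, m) = 87*b + 87*√b/8 (s(b, m) = (√b/8 + b)*(236 - 149) = (b + √b/8)*87 = 87*b + 87*√b/8)
271839 + s(-590, -55) = 271839 + (87*(-590) + 87*√(-590)/8) = 271839 + (-51330 + 87*(I*√590)/8) = 271839 + (-51330 + 87*I*√590/8) = 220509 + 87*I*√590/8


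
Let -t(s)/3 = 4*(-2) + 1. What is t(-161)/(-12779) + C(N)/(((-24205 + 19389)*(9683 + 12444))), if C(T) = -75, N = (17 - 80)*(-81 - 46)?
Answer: -2236877847/1361776653328 ≈ -0.0016426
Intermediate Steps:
N = 8001 (N = -63*(-127) = 8001)
t(s) = 21 (t(s) = -3*(4*(-2) + 1) = -3*(-8 + 1) = -3*(-7) = 21)
t(-161)/(-12779) + C(N)/(((-24205 + 19389)*(9683 + 12444))) = 21/(-12779) - 75*1/((-24205 + 19389)*(9683 + 12444)) = 21*(-1/12779) - 75/((-4816*22127)) = -21/12779 - 75/(-106563632) = -21/12779 - 75*(-1/106563632) = -21/12779 + 75/106563632 = -2236877847/1361776653328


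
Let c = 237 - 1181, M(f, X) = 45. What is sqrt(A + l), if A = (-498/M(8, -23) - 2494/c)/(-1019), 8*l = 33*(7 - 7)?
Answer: sqrt(107581118610)/3607260 ≈ 0.090927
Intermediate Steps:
c = -944
l = 0 (l = (33*(7 - 7))/8 = (33*0)/8 = (1/8)*0 = 0)
A = 59647/7214520 (A = (-498/45 - 2494/(-944))/(-1019) = (-498*1/45 - 2494*(-1/944))*(-1/1019) = (-166/15 + 1247/472)*(-1/1019) = -59647/7080*(-1/1019) = 59647/7214520 ≈ 0.0082676)
sqrt(A + l) = sqrt(59647/7214520 + 0) = sqrt(59647/7214520) = sqrt(107581118610)/3607260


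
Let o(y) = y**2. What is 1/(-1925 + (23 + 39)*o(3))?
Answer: -1/1367 ≈ -0.00073153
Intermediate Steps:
1/(-1925 + (23 + 39)*o(3)) = 1/(-1925 + (23 + 39)*3**2) = 1/(-1925 + 62*9) = 1/(-1925 + 558) = 1/(-1367) = -1/1367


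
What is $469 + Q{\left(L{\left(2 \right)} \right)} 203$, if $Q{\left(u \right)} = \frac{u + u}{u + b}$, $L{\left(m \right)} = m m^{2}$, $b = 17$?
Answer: $\frac{14973}{25} \approx 598.92$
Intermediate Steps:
$L{\left(m \right)} = m^{3}$
$Q{\left(u \right)} = \frac{2 u}{17 + u}$ ($Q{\left(u \right)} = \frac{u + u}{u + 17} = \frac{2 u}{17 + u}$)
$469 + Q{\left(L{\left(2 \right)} \right)} 203 = 469 + \frac{2 \cdot 2^{3}}{17 + 2^{3}} \cdot 203 = 469 + 2 \cdot 8 \frac{1}{17 + 8} \cdot 203 = 469 + 2 \cdot 8 \cdot \frac{1}{25} \cdot 203 = 469 + \frac{16}{25} \cdot 203 = 469 + \frac{3248}{25} = \frac{14973}{25}$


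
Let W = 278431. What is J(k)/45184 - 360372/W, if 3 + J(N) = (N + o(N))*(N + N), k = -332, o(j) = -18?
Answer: 48423480659/12580626304 ≈ 3.8491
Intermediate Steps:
J(N) = -3 + 2*N*(-18 + N) (J(N) = -3 + (N - 18)*(N + N) = -3 + (-18 + N)*(2*N) = -3 + 2*N*(-18 + N))
J(k)/45184 - 360372/W = (-3 - 36*(-332) + 2*(-332)²)/45184 - 360372/278431 = (-3 + 11952 + 2*110224)*(1/45184) - 360372*1/278431 = (-3 + 11952 + 220448)*(1/45184) - 360372/278431 = 232397*(1/45184) - 360372/278431 = 232397/45184 - 360372/278431 = 48423480659/12580626304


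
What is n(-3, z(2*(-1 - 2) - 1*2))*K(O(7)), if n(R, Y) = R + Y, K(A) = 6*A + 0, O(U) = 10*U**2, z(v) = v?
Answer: -32340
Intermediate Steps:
K(A) = 6*A
n(-3, z(2*(-1 - 2) - 1*2))*K(O(7)) = (-3 + (2*(-1 - 2) - 1*2))*(6*(10*7**2)) = (-3 + (2*(-3) - 2))*(6*(10*49)) = (-3 + (-6 - 2))*(6*490) = (-3 - 8)*2940 = -11*2940 = -32340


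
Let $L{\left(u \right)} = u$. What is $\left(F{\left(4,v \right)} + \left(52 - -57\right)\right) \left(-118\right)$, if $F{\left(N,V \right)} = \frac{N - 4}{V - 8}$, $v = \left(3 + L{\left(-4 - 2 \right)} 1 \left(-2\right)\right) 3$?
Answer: $-12862$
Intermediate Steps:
$v = 45$ ($v = \left(3 + \left(-4 - 2\right) 1 \left(-2\right)\right) 3 = \left(3 + \left(-4 - 2\right) \left(-2\right)\right) 3 = \left(3 - -12\right) 3 = \left(3 + 12\right) 3 = 15 \cdot 3 = 45$)
$F{\left(N,V \right)} = \frac{-4 + N}{-8 + V}$
$\left(F{\left(4,v \right)} + \left(52 - -57\right)\right) \left(-118\right) = \left(\frac{-4 + 4}{-8 + 45} + \left(52 - -57\right)\right) \left(-118\right) = \left(\frac{1}{37} \cdot 0 + \left(52 + 57\right)\right) \left(-118\right) = \left(\frac{1}{37} \cdot 0 + 109\right) \left(-118\right) = \left(0 + 109\right) \left(-118\right) = 109 \left(-118\right) = -12862$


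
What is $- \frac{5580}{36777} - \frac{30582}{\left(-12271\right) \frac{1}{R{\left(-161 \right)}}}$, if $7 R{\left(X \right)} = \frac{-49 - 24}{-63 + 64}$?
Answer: $- \frac{27527814294}{1053011323} \approx -26.142$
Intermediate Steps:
$R{\left(X \right)} = - \frac{73}{7}$ ($R{\left(X \right)} = \frac{\left(-49 - 24\right) \frac{1}{-63 + 64}}{7} = \frac{\left(-73\right) 1^{-1}}{7} = \frac{\left(-73\right) 1}{7} = \frac{1}{7} \left(-73\right) = - \frac{73}{7}$)
$- \frac{5580}{36777} - \frac{30582}{\left(-12271\right) \frac{1}{R{\left(-161 \right)}}} = - \frac{5580}{36777} - \frac{30582}{\left(-12271\right) \frac{1}{- \frac{73}{7}}} = \left(-5580\right) \frac{1}{36777} - \frac{30582}{\left(-12271\right) \left(- \frac{7}{73}\right)} = - \frac{1860}{12259} - \frac{30582}{\frac{85897}{73}} = - \frac{1860}{12259} - \frac{2232486}{85897} = - \frac{27527814294}{1053011323}$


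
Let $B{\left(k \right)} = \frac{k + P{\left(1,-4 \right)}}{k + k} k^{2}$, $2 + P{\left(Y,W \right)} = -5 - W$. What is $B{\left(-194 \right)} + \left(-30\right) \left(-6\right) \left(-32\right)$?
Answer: $13349$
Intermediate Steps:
$P{\left(Y,W \right)} = -7 - W$ ($P{\left(Y,W \right)} = -2 - \left(5 + W\right) = -7 - W$)
$B{\left(k \right)} = \frac{k \left(-3 + k\right)}{2}$ ($B{\left(k \right)} = \frac{k - 3}{k + k} k^{2} = \frac{k + \left(-7 + 4\right)}{2 k} k^{2} = \left(k - 3\right) \frac{1}{2 k} k^{2} = \left(-3 + k\right) \frac{1}{2 k} k^{2} = \frac{-3 + k}{2 k} k^{2} = \frac{k \left(-3 + k\right)}{2}$)
$B{\left(-194 \right)} + \left(-30\right) \left(-6\right) \left(-32\right) = \frac{1}{2} \left(-194\right) \left(-3 - 194\right) + \left(-30\right) \left(-6\right) \left(-32\right) = \frac{1}{2} \left(-194\right) \left(-197\right) + 180 \left(-32\right) = 19109 - 5760 = 13349$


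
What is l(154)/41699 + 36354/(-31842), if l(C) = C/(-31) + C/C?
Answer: -7832934232/6860194383 ≈ -1.1418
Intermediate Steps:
l(C) = 1 - C/31 (l(C) = C*(-1/31) + 1 = -C/31 + 1 = 1 - C/31)
l(154)/41699 + 36354/(-31842) = (1 - 1/31*154)/41699 + 36354/(-31842) = (1 - 154/31)*(1/41699) + 36354*(-1/31842) = -123/31*1/41699 - 6059/5307 = -123/1292669 - 6059/5307 = -7832934232/6860194383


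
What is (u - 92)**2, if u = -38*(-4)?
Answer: 3600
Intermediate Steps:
u = 152
(u - 92)**2 = (152 - 92)**2 = 60**2 = 3600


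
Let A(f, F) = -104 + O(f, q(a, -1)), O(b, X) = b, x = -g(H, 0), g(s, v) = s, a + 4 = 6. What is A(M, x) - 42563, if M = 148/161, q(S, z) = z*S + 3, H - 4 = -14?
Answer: -6869239/161 ≈ -42666.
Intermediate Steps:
H = -10 (H = 4 - 14 = -10)
a = 2 (a = -4 + 6 = 2)
q(S, z) = 3 + S*z (q(S, z) = S*z + 3 = 3 + S*z)
x = 10 (x = -1*(-10) = 10)
M = 148/161 (M = 148*(1/161) = 148/161 ≈ 0.91925)
A(f, F) = -104 + f
A(M, x) - 42563 = (-104 + 148/161) - 42563 = -16596/161 - 42563 = -6869239/161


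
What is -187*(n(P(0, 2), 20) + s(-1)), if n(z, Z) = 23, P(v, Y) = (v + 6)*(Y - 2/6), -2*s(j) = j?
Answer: -8789/2 ≈ -4394.5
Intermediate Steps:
s(j) = -j/2
P(v, Y) = (6 + v)*(-1/3 + Y) (P(v, Y) = (6 + v)*(Y - 2*1/6) = (6 + v)*(Y - 1/3) = (6 + v)*(-1/3 + Y))
-187*(n(P(0, 2), 20) + s(-1)) = -187*(23 - 1/2*(-1)) = -187*(23 + 1/2) = -187*47/2 = -8789/2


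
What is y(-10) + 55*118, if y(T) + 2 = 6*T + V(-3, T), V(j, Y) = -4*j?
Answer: 6440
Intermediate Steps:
y(T) = 10 + 6*T (y(T) = -2 + (6*T - 4*(-3)) = -2 + (6*T + 12) = -2 + (12 + 6*T) = 10 + 6*T)
y(-10) + 55*118 = (10 + 6*(-10)) + 55*118 = (10 - 60) + 6490 = -50 + 6490 = 6440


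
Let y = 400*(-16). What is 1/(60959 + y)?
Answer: 1/54559 ≈ 1.8329e-5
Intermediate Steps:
y = -6400
1/(60959 + y) = 1/(60959 - 6400) = 1/54559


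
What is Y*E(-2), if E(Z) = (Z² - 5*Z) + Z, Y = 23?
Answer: 276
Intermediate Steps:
E(Z) = Z² - 4*Z
Y*E(-2) = 23*(-2*(-4 - 2)) = 23*(-2*(-6)) = 23*12 = 276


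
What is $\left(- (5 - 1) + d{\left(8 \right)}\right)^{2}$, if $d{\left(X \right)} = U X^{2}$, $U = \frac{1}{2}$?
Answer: $784$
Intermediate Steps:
$U = \frac{1}{2} \approx 0.5$
$d{\left(X \right)} = \frac{X^{2}}{2}$
$\left(- (5 - 1) + d{\left(8 \right)}\right)^{2} = \left(- (5 - 1) + \frac{8^{2}}{2}\right)^{2} = \left(\left(-1\right) 4 + \frac{1}{2} \cdot 64\right)^{2} = \left(-4 + 32\right)^{2} = 28^{2} = 784$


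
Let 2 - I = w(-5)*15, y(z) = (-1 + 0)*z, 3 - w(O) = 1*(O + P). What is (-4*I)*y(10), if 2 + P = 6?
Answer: -2320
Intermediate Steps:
P = 4 (P = -2 + 6 = 4)
w(O) = -1 - O (w(O) = 3 - (O + 4) = 3 - (4 + O) = 3 + (-4 - O) = -1 - O)
y(z) = -z
I = -58 (I = 2 - (-1 - 1*(-5))*15 = 2 - (-1 + 5)*15 = 2 - 4*15 = 2 - 1*60 = 2 - 60 = -58)
(-4*I)*y(10) = (-4*(-58))*(-1*10) = 232*(-10) = -2320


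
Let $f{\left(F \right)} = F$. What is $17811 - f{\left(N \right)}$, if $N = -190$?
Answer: $18001$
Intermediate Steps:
$17811 - f{\left(N \right)} = 17811 - -190 = 17811 + 190 = 18001$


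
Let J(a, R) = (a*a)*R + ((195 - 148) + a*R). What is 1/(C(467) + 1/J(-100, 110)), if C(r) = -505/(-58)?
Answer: 63164726/549968793 ≈ 0.11485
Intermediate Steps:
J(a, R) = 47 + R*a + R*a**2 (J(a, R) = a**2*R + (47 + R*a) = R*a**2 + (47 + R*a) = 47 + R*a + R*a**2)
C(r) = 505/58 (C(r) = -505*(-1/58) = 505/58)
1/(C(467) + 1/J(-100, 110)) = 1/(505/58 + 1/(47 + 110*(-100) + 110*(-100)**2)) = 1/(505/58 + 1/(47 - 11000 + 110*10000)) = 1/(505/58 + 1/(47 - 11000 + 1100000)) = 1/(505/58 + 1/1089047) = 1/(549968793/63164726) = 63164726/549968793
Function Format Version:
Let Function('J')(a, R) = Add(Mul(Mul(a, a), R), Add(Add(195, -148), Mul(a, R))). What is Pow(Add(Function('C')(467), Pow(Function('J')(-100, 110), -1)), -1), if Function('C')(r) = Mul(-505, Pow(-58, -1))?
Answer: Rational(63164726, 549968793) ≈ 0.11485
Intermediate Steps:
Function('J')(a, R) = Add(47, Mul(R, a), Mul(R, Pow(a, 2))) (Function('J')(a, R) = Add(Mul(Pow(a, 2), R), Add(47, Mul(R, a))) = Add(Mul(R, Pow(a, 2)), Add(47, Mul(R, a))) = Add(47, Mul(R, a), Mul(R, Pow(a, 2))))
Function('C')(r) = Rational(505, 58) (Function('C')(r) = Mul(-505, Rational(-1, 58)) = Rational(505, 58))
Pow(Add(Function('C')(467), Pow(Function('J')(-100, 110), -1)), -1) = Pow(Add(Rational(505, 58), Pow(Add(47, Mul(110, -100), Mul(110, Pow(-100, 2))), -1)), -1) = Pow(Add(Rational(505, 58), Pow(Add(47, -11000, Mul(110, 10000)), -1)), -1) = Pow(Add(Rational(505, 58), Pow(Add(47, -11000, 1100000), -1)), -1) = Pow(Add(Rational(505, 58), Pow(1089047, -1)), -1) = Pow(Add(Rational(505, 58), Rational(1, 1089047)), -1) = Pow(Rational(549968793, 63164726), -1) = Rational(63164726, 549968793)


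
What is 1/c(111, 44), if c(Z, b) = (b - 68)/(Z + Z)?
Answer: -37/4 ≈ -9.2500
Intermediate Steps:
c(Z, b) = (-68 + b)/(2*Z) (c(Z, b) = (-68 + b)/((2*Z)) = (-68 + b)*(1/(2*Z)) = (-68 + b)/(2*Z))
1/c(111, 44) = 1/((1/2)*(-68 + 44)/111) = 1/((1/2)*(1/111)*(-24)) = 1/(-4/37) = -37/4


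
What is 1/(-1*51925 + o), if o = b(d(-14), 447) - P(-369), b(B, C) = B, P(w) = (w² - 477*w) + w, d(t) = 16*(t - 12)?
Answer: -1/364146 ≈ -2.7462e-6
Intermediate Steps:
d(t) = -192 + 16*t (d(t) = 16*(-12 + t) = -192 + 16*t)
P(w) = w² - 476*w
o = -312221 (o = (-192 + 16*(-14)) - (-369)*(-476 - 369) = (-192 - 224) - (-369)*(-845) = -416 - 1*311805 = -416 - 311805 = -312221)
1/(-1*51925 + o) = 1/(-1*51925 - 312221) = 1/(-51925 - 312221) = 1/(-364146) = -1/364146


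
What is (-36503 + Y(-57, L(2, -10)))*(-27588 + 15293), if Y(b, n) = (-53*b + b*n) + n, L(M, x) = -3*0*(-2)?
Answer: 411661190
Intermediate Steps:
L(M, x) = 0 (L(M, x) = 0*(-2) = 0)
Y(b, n) = n - 53*b + b*n
(-36503 + Y(-57, L(2, -10)))*(-27588 + 15293) = (-36503 + (0 - 53*(-57) - 57*0))*(-27588 + 15293) = (-36503 + (0 + 3021 + 0))*(-12295) = (-36503 + 3021)*(-12295) = -33482*(-12295) = 411661190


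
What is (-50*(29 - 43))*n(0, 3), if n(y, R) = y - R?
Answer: -2100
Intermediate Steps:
(-50*(29 - 43))*n(0, 3) = (-50*(29 - 43))*(0 - 1*3) = (-50*(-14))*(0 - 3) = 700*(-3) = -2100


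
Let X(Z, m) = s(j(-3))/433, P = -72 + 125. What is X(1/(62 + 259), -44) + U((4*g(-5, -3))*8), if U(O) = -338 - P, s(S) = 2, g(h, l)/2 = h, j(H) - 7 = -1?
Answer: -169301/433 ≈ -391.00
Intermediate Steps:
j(H) = 6 (j(H) = 7 - 1 = 6)
g(h, l) = 2*h
P = 53
X(Z, m) = 2/433
U(O) = -391 (U(O) = -338 - 1*53 = -338 - 53 = -391)
X(1/(62 + 259), -44) + U((4*g(-5, -3))*8) = 2/433 - 391 = -169301/433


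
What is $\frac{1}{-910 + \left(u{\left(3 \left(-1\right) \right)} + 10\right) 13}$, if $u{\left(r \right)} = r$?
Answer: $- \frac{1}{819} \approx -0.001221$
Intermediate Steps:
$\frac{1}{-910 + \left(u{\left(3 \left(-1\right) \right)} + 10\right) 13} = \frac{1}{-910 + \left(3 \left(-1\right) + 10\right) 13} = \frac{1}{-910 + \left(-3 + 10\right) 13} = \frac{1}{-910 + 7 \cdot 13} = \frac{1}{-910 + 91} = \frac{1}{-819} = - \frac{1}{819}$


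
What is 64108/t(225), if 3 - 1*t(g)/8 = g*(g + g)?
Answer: -16027/202494 ≈ -0.079148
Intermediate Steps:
t(g) = 24 - 16*g² (t(g) = 24 - 8*g*(g + g) = 24 - 8*g*2*g = 24 - 16*g²)
64108/t(225) = 64108/(24 - 16*225²) = 64108/(24 - 16*50625) = 64108/(24 - 810000) = 64108/(-809976) = 64108*(-1/809976) = -16027/202494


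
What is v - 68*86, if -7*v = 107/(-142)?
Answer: -5812805/994 ≈ -5847.9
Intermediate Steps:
v = 107/994 (v = -107/(7*(-142)) = -107*(-1)/(7*142) = -1/7*(-107/142) = 107/994 ≈ 0.10765)
v - 68*86 = 107/994 - 68*86 = 107/994 - 5848 = -5812805/994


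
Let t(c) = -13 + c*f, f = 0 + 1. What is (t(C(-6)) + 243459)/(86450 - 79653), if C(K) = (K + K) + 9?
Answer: 243443/6797 ≈ 35.816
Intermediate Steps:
C(K) = 9 + 2*K (C(K) = 2*K + 9 = 9 + 2*K)
f = 1
t(c) = -13 + c (t(c) = -13 + c*1 = -13 + c)
(t(C(-6)) + 243459)/(86450 - 79653) = ((-13 + (9 + 2*(-6))) + 243459)/(86450 - 79653) = ((-13 + (9 - 12)) + 243459)/6797 = ((-13 - 3) + 243459)*(1/6797) = (-16 + 243459)*(1/6797) = 243443*(1/6797) = 243443/6797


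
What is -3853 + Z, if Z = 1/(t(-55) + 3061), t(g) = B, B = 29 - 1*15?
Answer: -11847974/3075 ≈ -3853.0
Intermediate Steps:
B = 14 (B = 29 - 15 = 14)
t(g) = 14
Z = 1/3075 (Z = 1/(14 + 3061) = 1/3075 ≈ 0.00032520)
-3853 + Z = -3853 + 1/3075 = -11847974/3075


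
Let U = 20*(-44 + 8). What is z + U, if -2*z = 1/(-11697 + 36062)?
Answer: -35085601/48730 ≈ -720.00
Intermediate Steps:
z = -1/48730 (z = -1/(2*(-11697 + 36062)) = -½/24365 = -½*1/24365 = -1/48730 ≈ -2.0521e-5)
U = -720 (U = 20*(-36) = -720)
z + U = -1/48730 - 720 = -35085601/48730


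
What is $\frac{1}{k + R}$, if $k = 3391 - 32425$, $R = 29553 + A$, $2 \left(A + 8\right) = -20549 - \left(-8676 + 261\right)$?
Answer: $- \frac{1}{5556} \approx -0.00017999$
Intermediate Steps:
$A = -6075$ ($A = -8 + \frac{-20549 - \left(-8676 + 261\right)}{2} = -8 + \frac{-20549 - -8415}{2} = -8 + \frac{-20549 + 8415}{2} = -8 + \frac{1}{2} \left(-12134\right) = -8 - 6067 = -6075$)
$R = 23478$ ($R = 29553 - 6075 = 23478$)
$k = -29034$ ($k = 3391 - 32425 = -29034$)
$\frac{1}{k + R} = \frac{1}{-29034 + 23478} = \frac{1}{-5556} = - \frac{1}{5556}$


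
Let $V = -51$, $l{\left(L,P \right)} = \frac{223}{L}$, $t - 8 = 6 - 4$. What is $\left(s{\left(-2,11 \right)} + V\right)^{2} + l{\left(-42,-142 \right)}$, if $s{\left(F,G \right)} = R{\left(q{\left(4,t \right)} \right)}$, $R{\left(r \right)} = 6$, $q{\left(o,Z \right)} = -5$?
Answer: $\frac{84827}{42} \approx 2019.7$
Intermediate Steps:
$t = 10$ ($t = 8 + \left(6 - 4\right) = 8 + 2 = 10$)
$s{\left(F,G \right)} = 6$
$\left(s{\left(-2,11 \right)} + V\right)^{2} + l{\left(-42,-142 \right)} = \left(6 - 51\right)^{2} + \frac{223}{-42} = \left(-45\right)^{2} + 223 \left(- \frac{1}{42}\right) = 2025 - \frac{223}{42} = \frac{84827}{42}$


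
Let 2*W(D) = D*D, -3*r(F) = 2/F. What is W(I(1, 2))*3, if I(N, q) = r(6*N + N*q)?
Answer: 1/96 ≈ 0.010417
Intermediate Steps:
r(F) = -2/(3*F)
I(N, q) = -2/(3*(6*N + N*q))
W(D) = D²/2 (W(D) = (D*D)/2 = D²/2)
W(I(1, 2))*3 = ((-⅔/(1*(6 + 2)))²/2)*3 = ((-⅔*1/8)²/2)*3 = ((-⅔*1*⅛)²/2)*3 = ((-1/12)²/2)*3 = ((½)*(1/144))*3 = (1/288)*3 = 1/96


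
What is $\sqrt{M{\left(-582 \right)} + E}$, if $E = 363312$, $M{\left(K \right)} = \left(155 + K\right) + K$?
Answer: $\sqrt{362303} \approx 601.92$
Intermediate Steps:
$M{\left(K \right)} = 155 + 2 K$
$\sqrt{M{\left(-582 \right)} + E} = \sqrt{\left(155 + 2 \left(-582\right)\right) + 363312} = \sqrt{\left(155 - 1164\right) + 363312} = \sqrt{-1009 + 363312} = \sqrt{362303}$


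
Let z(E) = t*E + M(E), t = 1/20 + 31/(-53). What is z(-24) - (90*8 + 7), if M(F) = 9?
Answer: -186868/265 ≈ -705.16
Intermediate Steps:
t = -567/1060 (t = 1*(1/20) + 31*(-1/53) = 1/20 - 31/53 = -567/1060 ≈ -0.53491)
z(E) = 9 - 567*E/1060 (z(E) = -567*E/1060 + 9 = 9 - 567*E/1060)
z(-24) - (90*8 + 7) = (9 - 567/1060*(-24)) - (90*8 + 7) = (9 + 3402/265) - (720 + 7) = 5787/265 - 1*727 = 5787/265 - 727 = -186868/265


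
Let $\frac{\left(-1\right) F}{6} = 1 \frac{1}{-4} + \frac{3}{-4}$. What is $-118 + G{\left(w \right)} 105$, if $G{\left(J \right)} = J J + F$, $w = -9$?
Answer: $9017$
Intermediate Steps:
$F = 6$ ($F = - 6 \left(1 \frac{1}{-4} + \frac{3}{-4}\right) = - 6 \left(1 \left(- \frac{1}{4}\right) + 3 \left(- \frac{1}{4}\right)\right) = - 6 \left(- \frac{1}{4} - \frac{3}{4}\right) = \left(-6\right) \left(-1\right) = 6$)
$G{\left(J \right)} = 6 + J^{2}$ ($G{\left(J \right)} = J J + 6 = J^{2} + 6 = 6 + J^{2}$)
$-118 + G{\left(w \right)} 105 = -118 + \left(6 + \left(-9\right)^{2}\right) 105 = -118 + \left(6 + 81\right) 105 = -118 + 87 \cdot 105 = -118 + 9135 = 9017$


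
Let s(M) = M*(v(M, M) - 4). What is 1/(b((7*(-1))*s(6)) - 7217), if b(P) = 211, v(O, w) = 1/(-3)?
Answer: -1/7006 ≈ -0.00014273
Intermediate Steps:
v(O, w) = -⅓
s(M) = -13*M/3 (s(M) = M*(-⅓ - 4) = M*(-13/3) = -13*M/3)
1/(b((7*(-1))*s(6)) - 7217) = 1/(211 - 7217) = 1/(-7006) = -1/7006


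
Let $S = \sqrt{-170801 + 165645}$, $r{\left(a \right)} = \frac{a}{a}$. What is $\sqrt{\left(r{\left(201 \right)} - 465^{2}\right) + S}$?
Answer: $\sqrt{-216224 + 2 i \sqrt{1289}} \approx 0.0772 + 465.0 i$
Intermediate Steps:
$r{\left(a \right)} = 1$
$S = 2 i \sqrt{1289}$ ($S = \sqrt{-5156} = 2 i \sqrt{1289} \approx 71.805 i$)
$\sqrt{\left(r{\left(201 \right)} - 465^{2}\right) + S} = \sqrt{\left(1 - 465^{2}\right) + 2 i \sqrt{1289}} = \sqrt{\left(1 - 216225\right) + 2 i \sqrt{1289}} = \sqrt{-216224 + 2 i \sqrt{1289}}$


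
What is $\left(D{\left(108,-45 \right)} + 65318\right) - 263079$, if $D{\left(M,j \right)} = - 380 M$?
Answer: $-238801$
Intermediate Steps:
$\left(D{\left(108,-45 \right)} + 65318\right) - 263079 = \left(\left(-380\right) 108 + 65318\right) - 263079 = \left(-41040 + 65318\right) - 263079 = 24278 - 263079 = -238801$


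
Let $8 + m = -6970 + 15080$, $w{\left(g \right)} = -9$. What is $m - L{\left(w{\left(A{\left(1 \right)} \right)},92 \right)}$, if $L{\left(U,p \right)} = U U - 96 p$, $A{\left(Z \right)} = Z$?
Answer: $16853$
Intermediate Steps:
$L{\left(U,p \right)} = U^{2} - 96 p$
$m = 8102$ ($m = -8 + \left(-6970 + 15080\right) = -8 + 8110 = 8102$)
$m - L{\left(w{\left(A{\left(1 \right)} \right)},92 \right)} = 8102 - \left(\left(-9\right)^{2} - 8832\right) = 8102 - \left(81 - 8832\right) = 8102 - -8751 = 8102 + 8751 = 16853$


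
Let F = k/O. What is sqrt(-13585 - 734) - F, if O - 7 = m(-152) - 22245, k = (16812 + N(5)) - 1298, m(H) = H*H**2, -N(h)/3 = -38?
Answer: 7814/1767023 + 3*I*sqrt(1591) ≈ 0.0044221 + 119.66*I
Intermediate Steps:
N(h) = 114 (N(h) = -3*(-38) = 114)
m(H) = H**3
k = 15628 (k = (16812 + 114) - 1298 = 16926 - 1298 = 15628)
O = -3534046 (O = 7 + ((-152)**3 - 22245) = 7 + (-3511808 - 22245) = 7 - 3534053 = -3534046)
F = -7814/1767023 (F = 15628/(-3534046) = 15628*(-1/3534046) = -7814/1767023 ≈ -0.0044221)
sqrt(-13585 - 734) - F = sqrt(-13585 - 734) - 1*(-7814/1767023) = sqrt(-14319) + 7814/1767023 = 3*I*sqrt(1591) + 7814/1767023 = 7814/1767023 + 3*I*sqrt(1591)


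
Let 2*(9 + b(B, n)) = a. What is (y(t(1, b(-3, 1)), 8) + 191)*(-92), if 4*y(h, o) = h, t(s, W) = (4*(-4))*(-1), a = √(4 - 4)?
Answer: -17940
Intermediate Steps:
a = 0 (a = √0 = 0)
b(B, n) = -9 (b(B, n) = -9 + (½)*0 = -9 + 0 = -9)
t(s, W) = 16 (t(s, W) = -16*(-1) = 16)
y(h, o) = h/4
(y(t(1, b(-3, 1)), 8) + 191)*(-92) = ((¼)*16 + 191)*(-92) = (4 + 191)*(-92) = 195*(-92) = -17940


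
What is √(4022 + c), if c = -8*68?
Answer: √3478 ≈ 58.975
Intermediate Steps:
c = -544
√(4022 + c) = √(4022 - 544) = √3478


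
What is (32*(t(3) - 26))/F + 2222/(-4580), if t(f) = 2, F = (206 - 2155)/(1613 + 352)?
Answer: 3453719461/4463210 ≈ 773.82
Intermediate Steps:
F = -1949/1965 ≈ -0.99186
(32*(t(3) - 26))/F + 2222/(-4580) = (32*(2 - 26))/(-1949/1965) + 2222/(-4580) = (32*(-24))*(-1965/1949) + 2222*(-1/4580) = -768*(-1965/1949) - 1111/2290 = 1509120/1949 - 1111/2290 = 3453719461/4463210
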